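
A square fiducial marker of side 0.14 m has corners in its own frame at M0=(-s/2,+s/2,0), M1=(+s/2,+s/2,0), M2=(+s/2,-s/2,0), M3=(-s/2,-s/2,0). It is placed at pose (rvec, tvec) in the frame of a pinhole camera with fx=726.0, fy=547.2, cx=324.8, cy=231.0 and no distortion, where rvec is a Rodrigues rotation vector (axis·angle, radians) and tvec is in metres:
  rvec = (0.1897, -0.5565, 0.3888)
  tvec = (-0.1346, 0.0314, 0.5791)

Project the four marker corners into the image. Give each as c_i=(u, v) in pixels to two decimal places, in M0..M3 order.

Intrinsics K: fx=726.0, fy=547.2, cx=324.8, cy=231.0
Marker side s = 0.14 m; corners in marker frame (Z=0):
  M0 = (-0.0700, +0.0700, 0)
  M1 = (+0.0700, +0.0700, 0)
  M2 = (+0.0700, -0.0700, 0)
  M3 = (-0.0700, -0.0700, 0)
rvec = (0.1897, -0.5565, 0.3888), |rvec| = θ = 0.70487 rad = 40.386°
Rodrigues: sinθ=0.64794, 1−cosθ=0.23831; R = I + sinθ·[k]× + (1−cosθ)·[k]×²:
    [+0.77896 -0.40803 -0.47617]
    [+0.30676 +0.91024 -0.27816]
    [+0.54692 +0.07060 +0.83420]
t = (-0.1346, 0.0314, 0.5791) m
M0: Pc = R·M0+t = (-0.21769, +0.07364, +0.54576); u = 726.0·(-0.21769)/0.54576 + 324.8 = 35.2167, v = 547.2·(+0.07364)/0.54576 + 231.0 = 304.8379
M1: Pc = R·M1+t = (-0.10864, +0.11659, +0.62233); u = 726.0·(-0.10864)/0.62233 + 324.8 = 198.0673, v = 547.2·(+0.11659)/0.62233 + 231.0 = 333.5151
M2: Pc = R·M2+t = (-0.05151, -0.01084, +0.61244); u = 726.0·(-0.05151)/0.61244 + 324.8 = 263.7379, v = 547.2·(-0.01084)/0.61244 + 231.0 = 221.3119
M3: Pc = R·M3+t = (-0.16056, -0.05379, +0.53587); u = 726.0·(-0.16056)/0.53587 + 324.8 = 107.2672, v = 547.2·(-0.05379)/0.53587 + 231.0 = 176.0734

c0=(35.22, 304.84) c1=(198.07, 333.52) c2=(263.74, 221.31) c3=(107.27, 176.07)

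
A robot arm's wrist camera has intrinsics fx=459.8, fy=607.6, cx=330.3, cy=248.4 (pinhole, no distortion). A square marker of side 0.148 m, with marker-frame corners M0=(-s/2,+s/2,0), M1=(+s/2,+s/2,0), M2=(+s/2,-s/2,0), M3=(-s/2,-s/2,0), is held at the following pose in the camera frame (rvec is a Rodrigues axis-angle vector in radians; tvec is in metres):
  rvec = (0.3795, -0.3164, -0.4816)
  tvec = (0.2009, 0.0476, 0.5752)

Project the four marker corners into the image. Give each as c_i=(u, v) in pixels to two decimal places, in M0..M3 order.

c0=(460.38, 397.76) c1=(546.06, 317.88) c2=(523.18, 193.86) c3=(426.04, 276.11)

Intrinsics K: fx=459.8, fy=607.6, cx=330.3, cy=248.4
Marker side s = 0.148 m; corners in marker frame (Z=0):
  M0 = (-0.0740, +0.0740, 0)
  M1 = (+0.0740, +0.0740, 0)
  M2 = (+0.0740, -0.0740, 0)
  M3 = (-0.0740, -0.0740, 0)
rvec = (0.3795, -0.3164, -0.4816), |rvec| = θ = 0.68998 rad = 39.533°
Rodrigues: sinθ=0.63652, 1−cosθ=0.22874; R = I + sinθ·[k]× + (1−cosθ)·[k]×²:
    [+0.84046 +0.38659 -0.37970]
    [-0.50198 +0.81936 -0.27688]
    [+0.20407 +0.42331 +0.88270]
t = (0.2009, 0.0476, 0.5752) m
M0: Pc = R·M0+t = (+0.16731, +0.14538, +0.59142); u = 459.8·(+0.16731)/0.59142 + 330.3 = 460.3776, v = 607.6·(+0.14538)/0.59142 + 248.4 = 397.7555
M1: Pc = R·M1+t = (+0.29170, +0.07109, +0.62163); u = 459.8·(+0.29170)/0.62163 + 330.3 = 546.0640, v = 607.6·(+0.07109)/0.62163 + 248.4 = 317.8822
M2: Pc = R·M2+t = (+0.23449, -0.05018, +0.55898); u = 459.8·(+0.23449)/0.55898 + 330.3 = 523.1824, v = 607.6·(-0.05018)/0.55898 + 248.4 = 193.8559
M3: Pc = R·M3+t = (+0.11010, +0.02411, +0.52877); u = 459.8·(+0.11010)/0.52877 + 330.3 = 426.0368, v = 607.6·(+0.02411)/0.52877 + 248.4 = 276.1085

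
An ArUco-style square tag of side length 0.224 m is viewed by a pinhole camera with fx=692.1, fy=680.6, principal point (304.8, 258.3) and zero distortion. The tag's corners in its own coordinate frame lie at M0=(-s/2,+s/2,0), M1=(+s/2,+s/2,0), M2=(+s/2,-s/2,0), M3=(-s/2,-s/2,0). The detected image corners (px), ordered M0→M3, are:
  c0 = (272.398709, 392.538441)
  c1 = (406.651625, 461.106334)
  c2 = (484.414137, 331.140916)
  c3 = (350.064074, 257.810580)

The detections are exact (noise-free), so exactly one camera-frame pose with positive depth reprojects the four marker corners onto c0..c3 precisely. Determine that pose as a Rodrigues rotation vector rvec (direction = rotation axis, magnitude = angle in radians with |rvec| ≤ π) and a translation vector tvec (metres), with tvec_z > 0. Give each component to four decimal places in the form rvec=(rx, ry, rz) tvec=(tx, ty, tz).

rvec=(0.1018, -0.0993, 0.5064) tvec=(0.1060, 0.1503, 0.9895)

Intrinsics K: fx=692.1, fy=680.6, cx=304.8, cy=258.3
Marker side s = 0.224 m; corners in marker frame (Z=0):
  M0 = (-0.1120, +0.1120, 0)
  M1 = (+0.1120, +0.1120, 0)
  M2 = (+0.1120, -0.1120, 0)
  M3 = (-0.1120, -0.1120, 0)
Detected image corners:
  c0 = (272.398709, 392.538441) px
  c1 = (406.651625, 461.106334) px
  c2 = (484.414137, 331.140916) px
  c3 = (350.064074, 257.810580) px
Planar DLT: solve 8×8 A·h = b for H (H[2,2]=1):
  H  [+645.45223 -319.16171 +378.97485]
  H  [+360.39267 +617.16542 +361.67507]
  H  [+0.12129 +0.07341 +1.00000]
B = K⁻¹H; ‖b₁‖=1.010662, ‖b₂‖=1.010662; λ = 2/(‖b₁‖+‖b₂‖) = 0.989450, sign → tz>0 ⇒ λ=+0.989450
r₁ = λ·B[:,0] = (+0.86991,+0.47839,+0.12001); r₂ = λ·B[:,1] = (-0.48827,+0.86966,+0.07264)
r₃ = r₁×r₂ = (-0.06962,-0.12179,+0.99011); SVD([r₁ r₂ r₃]) → R = UVᵀ:
  R  [+0.86991 -0.48827 -0.06962]
  R  [+0.47839 +0.86966 -0.12179]
  R  [+0.12001 +0.07264 +0.99011]
t = (+0.10604, +0.15029, +0.98945) m
tr R = 2.729682; θ = arccos((tr R − 1)/2) = 0.525963 rad = 30.135°
axis k = ((R−Rᵀ)₃₂, (R−Rᵀ)₁₃, (R−Rᵀ)₂₁) / (2 sinθ) = (+0.193634, -0.188855, +0.962725)
rvec = θ·k = (+0.101844, -0.099331, +0.506358)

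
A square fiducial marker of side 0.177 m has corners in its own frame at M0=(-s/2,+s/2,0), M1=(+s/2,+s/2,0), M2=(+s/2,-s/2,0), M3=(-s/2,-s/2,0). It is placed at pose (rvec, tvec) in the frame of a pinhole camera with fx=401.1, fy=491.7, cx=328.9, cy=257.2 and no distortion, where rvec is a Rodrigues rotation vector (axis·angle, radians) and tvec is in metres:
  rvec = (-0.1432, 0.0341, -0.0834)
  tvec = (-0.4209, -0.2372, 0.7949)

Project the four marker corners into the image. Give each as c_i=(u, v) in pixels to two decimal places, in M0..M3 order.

Intrinsics K: fx=401.1, fy=491.7, cx=328.9, cy=257.2
Marker side s = 0.177 m; corners in marker frame (Z=0):
  M0 = (-0.0885, +0.0885, 0)
  M1 = (+0.0885, +0.0885, 0)
  M2 = (+0.0885, -0.0885, 0)
  M3 = (-0.0885, -0.0885, 0)
rvec = (-0.1432, 0.0341, -0.0834), |rvec| = θ = 0.16919 rad = 9.694°
Rodrigues: sinθ=0.16838, 1−cosθ=0.01428; R = I + sinθ·[k]× + (1−cosθ)·[k]×²:
    [+0.99595 +0.08057 +0.03989]
    [-0.08544 +0.98630 +0.14110]
    [-0.02798 -0.14394 +0.98919]
t = (-0.4209, -0.2372, 0.7949) m
M0: Pc = R·M0+t = (-0.50191, -0.14235, +0.78464); u = 401.1·(-0.50191)/0.78464 + 328.9 = 72.3273, v = 491.7·(-0.14235)/0.78464 + 257.2 = 167.9945
M1: Pc = R·M1+t = (-0.32563, -0.15747, +0.77969); u = 401.1·(-0.32563)/0.77969 + 328.9 = 161.3844, v = 491.7·(-0.15747)/0.77969 + 257.2 = 157.8910
M2: Pc = R·M2+t = (-0.33989, -0.33205, +0.80516); u = 401.1·(-0.33989)/0.80516 + 328.9 = 159.5809, v = 491.7·(-0.33205)/0.80516 + 257.2 = 54.4228
M3: Pc = R·M3+t = (-0.51617, -0.31693, +0.81011); u = 401.1·(-0.51617)/0.81011 + 328.9 = 73.3355, v = 491.7·(-0.31693)/0.81011 + 257.2 = 64.8412

c0=(72.33, 167.99) c1=(161.38, 157.89) c2=(159.58, 54.42) c3=(73.34, 64.84)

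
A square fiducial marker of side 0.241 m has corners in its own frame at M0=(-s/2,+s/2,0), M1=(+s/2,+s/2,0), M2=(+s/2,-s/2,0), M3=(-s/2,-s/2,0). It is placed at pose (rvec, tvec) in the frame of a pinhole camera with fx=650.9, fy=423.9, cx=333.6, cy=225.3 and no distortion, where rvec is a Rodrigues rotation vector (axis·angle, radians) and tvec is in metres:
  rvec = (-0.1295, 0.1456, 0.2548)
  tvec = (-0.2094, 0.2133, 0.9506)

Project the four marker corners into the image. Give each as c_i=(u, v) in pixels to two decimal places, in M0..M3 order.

Intrinsics K: fx=650.9, fy=423.9, cx=333.6, cy=225.3
Marker side s = 0.241 m; corners in marker frame (Z=0):
  M0 = (-0.1205, +0.1205, 0)
  M1 = (+0.1205, +0.1205, 0)
  M2 = (+0.1205, -0.1205, 0)
  M3 = (-0.1205, -0.1205, 0)
rvec = (-0.1295, 0.1456, 0.2548), |rvec| = θ = 0.32077 rad = 18.379°
Rodrigues: sinθ=0.31530, 1−cosθ=0.05101; R = I + sinθ·[k]× + (1−cosθ)·[k]×²:
    [+0.95731 -0.25980 +0.12676]
    [+0.24111 +0.95950 +0.14568]
    [-0.15947 -0.10890 +0.98118]
t = (-0.2094, 0.2133, 0.9506) m
M0: Pc = R·M0+t = (-0.35606, +0.29987, +0.95669); u = 650.9·(-0.35606)/0.95669 + 333.6 = 91.3488, v = 423.9·(+0.29987)/0.95669 + 225.3 = 358.1675
M1: Pc = R·M1+t = (-0.12535, +0.35797, +0.91826); u = 650.9·(-0.12535)/0.91826 + 333.6 = 244.7466, v = 423.9·(+0.35797)/0.91826 + 225.3 = 390.5524
M2: Pc = R·M2+t = (-0.06274, +0.12673, +0.94451); u = 650.9·(-0.06274)/0.94451 + 333.6 = 290.3641, v = 423.9·(+0.12673)/0.94451 + 225.3 = 282.1786
M3: Pc = R·M3+t = (-0.29345, +0.06863, +0.98294); u = 650.9·(-0.29345)/0.98294 + 333.6 = 139.2783, v = 423.9·(+0.06863)/0.98294 + 225.3 = 254.8958

c0=(91.35, 358.17) c1=(244.75, 390.55) c2=(290.36, 282.18) c3=(139.28, 254.90)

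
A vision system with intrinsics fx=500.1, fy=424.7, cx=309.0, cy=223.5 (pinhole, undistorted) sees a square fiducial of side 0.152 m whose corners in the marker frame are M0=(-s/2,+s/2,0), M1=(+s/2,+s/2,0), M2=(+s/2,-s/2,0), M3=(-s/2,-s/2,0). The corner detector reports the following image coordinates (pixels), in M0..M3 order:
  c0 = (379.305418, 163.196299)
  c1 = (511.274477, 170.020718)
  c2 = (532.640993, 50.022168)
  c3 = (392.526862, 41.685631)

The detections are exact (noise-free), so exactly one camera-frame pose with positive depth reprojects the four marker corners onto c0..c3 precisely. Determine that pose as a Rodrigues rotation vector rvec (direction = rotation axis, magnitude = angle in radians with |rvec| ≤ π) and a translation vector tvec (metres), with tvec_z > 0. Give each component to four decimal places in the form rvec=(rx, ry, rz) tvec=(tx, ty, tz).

Intrinsics K: fx=500.1, fy=424.7, cx=309.0, cy=223.5
Marker side s = 0.152 m; corners in marker frame (Z=0):
  M0 = (-0.0760, +0.0760, 0)
  M1 = (+0.0760, +0.0760, 0)
  M2 = (+0.0760, -0.0760, 0)
  M3 = (-0.0760, -0.0760, 0)
Detected image corners:
  c0 = (379.305418, 163.196299) px
  c1 = (511.274477, 170.020718) px
  c2 = (532.640993, 50.022168) px
  c3 = (392.526862, 41.685631) px
Planar DLT: solve 8×8 A·h = b for H (H[2,2]=1):
  H  [+920.15863 +68.21123 +453.96900]
  H  [+55.79630 +837.03290 +108.08850]
  H  [+0.05720 +0.40117 +1.00000]
B = K⁻¹H; ‖b₁‖=1.808351, ‖b₂‖=1.808351; λ = 2/(‖b₁‖+‖b₂‖) = 0.552990, sign → tz>0 ⇒ λ=+0.552990
r₁ = λ·B[:,0] = (+0.99793,+0.05600,+0.03163); r₂ = λ·B[:,1] = (-0.06164,+0.97313,+0.22184)
r₃ = r₁×r₂ = (-0.01836,-0.22333,+0.97457); SVD([r₁ r₂ r₃]) → R = UVᵀ:
  R  [+0.99793 -0.06164 -0.01836]
  R  [+0.05600 +0.97313 -0.22333]
  R  [+0.03163 +0.22184 +0.97457]
t = (+0.16030, -0.15027, +0.55299) m
tr R = 2.945632; θ = arccos((tr R − 1)/2) = 0.233702 rad = 13.390°
axis k = ((R−Rᵀ)₃₂, (R−Rᵀ)₁₃, (R−Rᵀ)₂₁) / (2 sinθ) = (+0.961160, -0.107927, +0.254015)
rvec = θ·k = (+0.224625, -0.025223, +0.059364)

rvec=(0.2246, -0.0252, 0.0594) tvec=(0.1603, -0.1503, 0.5530)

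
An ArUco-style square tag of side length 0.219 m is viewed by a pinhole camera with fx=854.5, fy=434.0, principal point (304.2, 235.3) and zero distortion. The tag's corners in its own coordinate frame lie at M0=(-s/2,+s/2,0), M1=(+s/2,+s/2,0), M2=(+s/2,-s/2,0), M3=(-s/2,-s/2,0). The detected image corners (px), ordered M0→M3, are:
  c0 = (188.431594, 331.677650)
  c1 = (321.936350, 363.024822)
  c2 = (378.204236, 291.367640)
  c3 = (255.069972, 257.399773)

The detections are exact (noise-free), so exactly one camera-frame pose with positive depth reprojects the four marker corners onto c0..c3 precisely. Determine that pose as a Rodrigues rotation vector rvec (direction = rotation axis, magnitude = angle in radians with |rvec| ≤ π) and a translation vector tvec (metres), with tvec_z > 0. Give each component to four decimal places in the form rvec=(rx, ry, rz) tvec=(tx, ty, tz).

Intrinsics K: fx=854.5, fy=434.0, cx=304.2, cy=235.3
Marker side s = 0.219 m; corners in marker frame (Z=0):
  M0 = (-0.1095, +0.1095, 0)
  M1 = (+0.1095, +0.1095, 0)
  M2 = (+0.1095, -0.1095, 0)
  M3 = (-0.1095, -0.1095, 0)
Detected image corners:
  c0 = (188.431594, 331.677650) px
  c1 = (321.936350, 363.024822) px
  c2 = (378.204236, 291.367640) px
  c3 = (255.069972, 257.399773) px
Planar DLT: solve 8×8 A·h = b for H (H[2,2]=1):
  H  [+662.81364 -348.29962 +288.61975]
  H  [+233.54274 +258.64289 +310.39647]
  H  [+0.27106 -0.23922 +1.00000]
B = K⁻¹H; ‖b₁‖=0.829312, ‖b₂‖=0.829312; λ = 2/(‖b₁‖+‖b₂‖) = 1.205819, sign → tz>0 ⇒ λ=+1.205819
r₁ = λ·B[:,0] = (+0.81896,+0.47166,+0.32685); r₂ = λ·B[:,1] = (-0.38881,+0.87500,-0.28845)
r₃ = r₁×r₂ = (-0.42205,+0.10915,+0.89998); SVD([r₁ r₂ r₃]) → R = UVᵀ:
  R  [+0.81896 -0.38881 -0.42205]
  R  [+0.47166 +0.87500 +0.10915]
  R  [+0.32685 -0.28845 +0.89998]
t = (-0.02199, +0.20865, +1.20582) m
tr R = 2.593940; θ = arccos((tr R − 1)/2) = 0.648534 rad = 37.158°
axis k = ((R−Rᵀ)₃₂, (R−Rᵀ)₁₃, (R−Rᵀ)₂₁) / (2 sinθ) = (-0.329128, -0.619933, +0.712291)
rvec = θ·k = (-0.213450, -0.402048, +0.461945)

rvec=(-0.2135, -0.4020, 0.4619) tvec=(-0.0220, 0.2086, 1.2058)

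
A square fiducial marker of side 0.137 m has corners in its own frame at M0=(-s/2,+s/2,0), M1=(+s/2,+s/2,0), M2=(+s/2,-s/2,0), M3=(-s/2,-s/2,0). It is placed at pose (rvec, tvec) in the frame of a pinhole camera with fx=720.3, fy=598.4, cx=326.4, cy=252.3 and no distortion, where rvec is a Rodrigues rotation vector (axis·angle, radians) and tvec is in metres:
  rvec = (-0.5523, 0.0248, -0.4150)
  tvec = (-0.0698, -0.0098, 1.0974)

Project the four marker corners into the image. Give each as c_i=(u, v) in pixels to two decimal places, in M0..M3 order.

c0=(253.53, 291.77) c1=(339.06, 261.45) c2=(305.68, 205.39) c3=(225.14, 233.22)

Intrinsics K: fx=720.3, fy=598.4, cx=326.4, cy=252.3
Marker side s = 0.137 m; corners in marker frame (Z=0):
  M0 = (-0.0685, +0.0685, 0)
  M1 = (+0.0685, +0.0685, 0)
  M2 = (+0.0685, -0.0685, 0)
  M3 = (-0.0685, -0.0685, 0)
rvec = (-0.5523, 0.0248, -0.4150), |rvec| = θ = 0.69129 rad = 39.608°
Rodrigues: sinθ=0.63753, 1−cosθ=0.22957; R = I + sinθ·[k]× + (1−cosθ)·[k]×²:
    [+0.91697 +0.37615 +0.13298]
    [-0.38931 +0.77072 +0.50441]
    [+0.08724 -0.51430 +0.85316]
t = (-0.0698, -0.0098, 1.0974) m
M0: Pc = R·M0+t = (-0.10685, +0.06966, +1.05619); u = 720.3·(-0.10685)/1.05619 + 326.4 = 253.5335, v = 598.4·(+0.06966)/1.05619 + 252.3 = 291.7679
M1: Pc = R·M1+t = (+0.01878, +0.01633, +1.06815); u = 720.3·(+0.01878)/1.06815 + 326.4 = 339.0631, v = 598.4·(+0.01633)/1.06815 + 252.3 = 261.4467
M2: Pc = R·M2+t = (-0.03275, -0.08926, +1.13861); u = 720.3·(-0.03275)/1.13861 + 326.4 = 305.6794, v = 598.4·(-0.08926)/1.13861 + 252.3 = 205.3878
M3: Pc = R·M3+t = (-0.15838, -0.03593, +1.12665); u = 720.3·(-0.15838)/1.12665 + 326.4 = 225.1444, v = 598.4·(-0.03593)/1.12665 + 252.3 = 233.2181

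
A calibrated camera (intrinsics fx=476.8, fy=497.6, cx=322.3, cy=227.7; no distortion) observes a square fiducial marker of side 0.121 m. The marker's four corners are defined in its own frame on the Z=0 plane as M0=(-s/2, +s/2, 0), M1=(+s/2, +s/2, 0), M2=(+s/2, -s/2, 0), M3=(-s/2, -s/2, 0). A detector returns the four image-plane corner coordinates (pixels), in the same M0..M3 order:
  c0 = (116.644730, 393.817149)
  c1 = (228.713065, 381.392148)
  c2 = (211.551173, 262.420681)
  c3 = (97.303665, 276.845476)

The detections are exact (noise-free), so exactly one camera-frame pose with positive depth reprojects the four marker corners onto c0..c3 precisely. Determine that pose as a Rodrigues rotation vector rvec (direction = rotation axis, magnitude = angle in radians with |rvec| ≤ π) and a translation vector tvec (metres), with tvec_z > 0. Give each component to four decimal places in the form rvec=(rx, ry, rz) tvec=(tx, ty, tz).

rvec=(0.0921, 0.0538, -0.1254) tvec=(-0.1652, 0.1011, 0.4951)

Intrinsics K: fx=476.8, fy=497.6, cx=322.3, cy=227.7
Marker side s = 0.121 m; corners in marker frame (Z=0):
  M0 = (-0.0605, +0.0605, 0)
  M1 = (+0.0605, +0.0605, 0)
  M2 = (+0.0605, -0.0605, 0)
  M3 = (-0.0605, -0.0605, 0)
Detected image corners:
  c0 = (116.644730, 393.817149) px
  c1 = (228.713065, 381.392148) px
  c2 = (211.551173, 262.420681) px
  c3 = (97.303665, 276.845476) px
Planar DLT: solve 8×8 A·h = b for H (H[2,2]=1):
  H  [+915.50101 +180.09420 +163.24167]
  H  [-150.22390 +1033.56226 +329.30442]
  H  [-0.11978 +0.17848 +1.00000]
B = K⁻¹H; ‖b₁‖=2.019817, ‖b₂‖=2.019817; λ = 2/(‖b₁‖+‖b₂‖) = 0.495094, sign → tz>0 ⇒ λ=+0.495094
r₁ = λ·B[:,0] = (+0.99072,-0.12233,-0.05930); r₂ = λ·B[:,1] = (+0.12727,+0.98792,+0.08836)
r₃ = r₁×r₂ = (+0.04778,-0.09509,+0.99432); SVD([r₁ r₂ r₃]) → R = UVᵀ:
  R  [+0.99072 +0.12727 +0.04778]
  R  [-0.12233 +0.98792 -0.09509]
  R  [-0.05930 +0.08836 +0.99432]
t = (-0.16516, +0.10109, +0.49509) m
tr R = 2.972961; θ = arccos((tr R − 1)/2) = 0.164621 rad = 9.432°
axis k = ((R−Rᵀ)₃₂, (R−Rᵀ)₁₃, (R−Rᵀ)₂₁) / (2 sinθ) = (+0.559722, +0.326719, -0.761555)
rvec = θ·k = (+0.092142, +0.053785, -0.125368)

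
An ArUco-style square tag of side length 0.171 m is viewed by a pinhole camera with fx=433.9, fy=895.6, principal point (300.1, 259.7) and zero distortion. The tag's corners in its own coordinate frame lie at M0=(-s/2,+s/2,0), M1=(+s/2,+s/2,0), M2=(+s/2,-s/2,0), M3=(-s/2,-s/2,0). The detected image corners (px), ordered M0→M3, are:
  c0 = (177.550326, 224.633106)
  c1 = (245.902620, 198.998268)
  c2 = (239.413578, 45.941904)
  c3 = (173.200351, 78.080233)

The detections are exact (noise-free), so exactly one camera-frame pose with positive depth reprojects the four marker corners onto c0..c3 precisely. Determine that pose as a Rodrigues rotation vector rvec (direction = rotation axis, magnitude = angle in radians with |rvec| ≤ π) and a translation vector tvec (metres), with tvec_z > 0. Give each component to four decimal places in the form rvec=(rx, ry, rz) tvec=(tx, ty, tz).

rvec=(-0.1441, 0.2953, -0.1286) tvec=(-0.2080, -0.1353, 0.9815)

Intrinsics K: fx=433.9, fy=895.6, cx=300.1, cy=259.7
Marker side s = 0.171 m; corners in marker frame (Z=0):
  M0 = (-0.0855, +0.0855, 0)
  M1 = (+0.0855, +0.0855, 0)
  M2 = (+0.0855, -0.0855, 0)
  M3 = (-0.0855, -0.0855, 0)
Detected image corners:
  c0 = (177.550326, 224.633106) px
  c1 = (245.902620, 198.998268) px
  c2 = (239.413578, 45.941904) px
  c3 = (173.200351, 78.080233) px
Planar DLT: solve 8×8 A·h = b for H (H[2,2]=1):
  H  [+333.74738 -2.51653 +208.15836]
  H  [-208.25333 +853.27800 +136.22221]
  H  [-0.28530 -0.16294 +1.00000]
B = K⁻¹H; ‖b₁‖=1.018803, ‖b₂‖=1.018803; λ = 2/(‖b₁‖+‖b₂‖) = 0.981544, sign → tz>0 ⇒ λ=+0.981544
r₁ = λ·B[:,0] = (+0.94866,-0.14704,-0.28003); r₂ = λ·B[:,1] = (+0.10492,+0.98154,-0.15993)
r₃ = r₁×r₂ = (+0.29838,+0.12234,+0.94657); SVD([r₁ r₂ r₃]) → R = UVᵀ:
  R  [+0.94866 +0.10492 +0.29838]
  R  [-0.14704 +0.98154 +0.12234]
  R  [-0.28003 -0.15993 +0.94657]
t = (-0.20799, -0.13533, +0.98154) m
tr R = 2.876775; θ = arccos((tr R − 1)/2) = 0.352862 rad = 20.218°
axis k = ((R−Rᵀ)₃₂, (R−Rᵀ)₁₃, (R−Rᵀ)₂₁) / (2 sinθ) = (-0.408397, +0.836854, -0.364537)
rvec = θ·k = (-0.144108, +0.295294, -0.128632)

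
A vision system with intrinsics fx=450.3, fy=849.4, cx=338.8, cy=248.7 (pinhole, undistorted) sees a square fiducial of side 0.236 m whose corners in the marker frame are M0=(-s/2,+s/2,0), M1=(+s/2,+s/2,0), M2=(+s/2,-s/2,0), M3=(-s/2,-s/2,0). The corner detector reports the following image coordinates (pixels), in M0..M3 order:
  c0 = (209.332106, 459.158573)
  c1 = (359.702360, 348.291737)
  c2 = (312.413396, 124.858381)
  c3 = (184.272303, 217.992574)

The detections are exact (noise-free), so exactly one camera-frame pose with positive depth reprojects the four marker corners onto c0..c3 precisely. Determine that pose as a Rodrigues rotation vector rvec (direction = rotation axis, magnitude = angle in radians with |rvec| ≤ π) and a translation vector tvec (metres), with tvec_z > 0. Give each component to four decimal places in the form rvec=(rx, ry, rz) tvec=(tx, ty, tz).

rvec=(-0.5095, 0.0784, -0.3666) tvec=(-0.1174, 0.0248, 0.7180)

Intrinsics K: fx=450.3, fy=849.4, cx=338.8, cy=248.7
Marker side s = 0.236 m; corners in marker frame (Z=0):
  M0 = (-0.1180, +0.1180, 0)
  M1 = (+0.1180, +0.1180, 0)
  M2 = (+0.1180, -0.1180, 0)
  M3 = (-0.1180, -0.1180, 0)
Detected image corners:
  c0 = (209.332106, 459.158573) px
  c1 = (359.702360, 348.291737) px
  c2 = (312.413396, 124.858381) px
  c3 = (184.272303, 217.992574) px
Planar DLT: solve 8×8 A·h = b for H (H[2,2]=1):
  H  [+592.60055 -28.44141 +265.16838]
  H  [-422.35018 +787.92778 +278.07744]
  H  [+0.02375 -0.68256 +1.00000]
B = K⁻¹H; ‖b₁‖=1.392820, ‖b₂‖=1.392820; λ = 2/(‖b₁‖+‖b₂‖) = 0.717968, sign → tz>0 ⇒ λ=+0.717968
r₁ = λ·B[:,0] = (+0.93203,-0.36199,+0.01705); r₂ = λ·B[:,1] = (+0.32336,+0.80949,-0.49006)
r₃ = r₁×r₂ = (+0.16359,+0.46226,+0.87152); SVD([r₁ r₂ r₃]) → R = UVᵀ:
  R  [+0.93203 +0.32336 +0.16359]
  R  [-0.36199 +0.80949 +0.46226]
  R  [+0.01705 -0.49006 +0.87152]
t = (-0.11740, +0.02483, +0.71797) m
tr R = 2.613043; θ = arccos((tr R − 1)/2) = 0.632551 rad = 36.243°
axis k = ((R−Rᵀ)₃₂, (R−Rᵀ)₁₃, (R−Rᵀ)₂₁) / (2 sinθ) = (-0.805403, +0.123936, -0.579626)
rvec = θ·k = (-0.509459, +0.078396, -0.366643)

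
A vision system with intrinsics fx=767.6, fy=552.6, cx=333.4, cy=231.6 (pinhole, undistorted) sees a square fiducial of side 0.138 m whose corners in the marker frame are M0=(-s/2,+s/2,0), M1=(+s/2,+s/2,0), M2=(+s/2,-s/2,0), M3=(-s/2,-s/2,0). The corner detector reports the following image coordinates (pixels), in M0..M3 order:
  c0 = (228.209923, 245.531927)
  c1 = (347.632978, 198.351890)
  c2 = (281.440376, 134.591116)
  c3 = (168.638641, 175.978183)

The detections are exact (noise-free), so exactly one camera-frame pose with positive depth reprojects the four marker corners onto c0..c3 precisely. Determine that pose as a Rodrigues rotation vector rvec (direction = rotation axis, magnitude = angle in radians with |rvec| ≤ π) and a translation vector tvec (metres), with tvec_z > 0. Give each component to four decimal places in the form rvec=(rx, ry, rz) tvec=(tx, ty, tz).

rvec=(-0.5114, -0.0822, -0.5493) tvec=(-0.0801, -0.0645, 0.7981)

Intrinsics K: fx=767.6, fy=552.6, cx=333.4, cy=231.6
Marker side s = 0.138 m; corners in marker frame (Z=0):
  M0 = (-0.0690, +0.0690, 0)
  M1 = (+0.0690, +0.0690, 0)
  M2 = (+0.0690, -0.0690, 0)
  M3 = (-0.0690, -0.0690, 0)
Detected image corners:
  c0 = (228.209923, 245.531927) px
  c1 = (347.632978, 198.351890) px
  c2 = (281.440376, 134.591116) px
  c3 = (168.638641, 175.978183) px
Planar DLT: solve 8×8 A·h = b for H (H[2,2]=1):
  H  [+907.47974 +313.82782 +256.32360]
  H  [-270.81801 +378.02065 +186.93852]
  H  [+0.26124 -0.55470 +1.00000]
B = K⁻¹H; ‖b₁‖=1.252989, ‖b₂‖=1.252989; λ = 2/(‖b₁‖+‖b₂‖) = 0.798091, sign → tz>0 ⇒ λ=+0.798091
r₁ = λ·B[:,0] = (+0.85297,-0.47851,+0.20850); r₂ = λ·B[:,1] = (+0.51858,+0.73150,-0.44270)
r₃ = r₁×r₂ = (+0.05932,+0.48574,+0.87209); SVD([r₁ r₂ r₃]) → R = UVᵀ:
  R  [+0.85297 +0.51858 +0.05932]
  R  [-0.47851 +0.73150 +0.48574]
  R  [+0.20850 -0.44270 +0.87209]
t = (-0.08014, -0.06450, +0.79809) m
tr R = 2.456557; θ = arccos((tr R − 1)/2) = 0.754990 rad = 43.258°
axis k = ((R−Rᵀ)₃₂, (R−Rᵀ)₁₃, (R−Rᵀ)₂₁) / (2 sinθ) = (-0.677415, -0.108839, -0.727504)
rvec = θ·k = (-0.511442, -0.082173, -0.549258)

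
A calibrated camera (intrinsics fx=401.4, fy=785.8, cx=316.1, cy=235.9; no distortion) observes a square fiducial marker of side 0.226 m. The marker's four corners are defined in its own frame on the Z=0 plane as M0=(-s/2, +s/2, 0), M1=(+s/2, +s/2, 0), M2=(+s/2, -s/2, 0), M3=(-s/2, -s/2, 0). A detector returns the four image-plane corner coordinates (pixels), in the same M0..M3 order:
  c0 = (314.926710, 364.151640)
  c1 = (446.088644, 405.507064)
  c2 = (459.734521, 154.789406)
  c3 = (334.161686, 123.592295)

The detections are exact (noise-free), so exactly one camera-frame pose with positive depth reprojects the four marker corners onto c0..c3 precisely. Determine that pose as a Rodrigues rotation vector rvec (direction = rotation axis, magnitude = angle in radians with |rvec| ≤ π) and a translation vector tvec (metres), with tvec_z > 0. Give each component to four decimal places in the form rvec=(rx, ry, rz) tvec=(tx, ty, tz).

Intrinsics K: fx=401.4, fy=785.8, cx=316.1, cy=235.9
Marker side s = 0.226 m; corners in marker frame (Z=0):
  M0 = (-0.1130, +0.1130, 0)
  M1 = (+0.1130, +0.1130, 0)
  M2 = (+0.1130, -0.1130, 0)
  M3 = (-0.1130, -0.1130, 0)
Detected image corners:
  c0 = (314.926710, 364.151640) px
  c1 = (446.088644, 405.507064) px
  c2 = (459.734521, 154.789406) px
  c3 = (334.161686, 123.592295) px
Planar DLT: solve 8×8 A·h = b for H (H[2,2]=1):
  H  [+508.74436 -155.39802 +387.82489]
  H  [+120.23799 +1030.94413 +258.75590]
  H  [-0.15167 -0.21208 +1.00000]
B = K⁻¹H; ‖b₁‖=1.409186, ‖b₂‖=1.409186; λ = 2/(‖b₁‖+‖b₂‖) = 0.709630, sign → tz>0 ⇒ λ=+0.709630
r₁ = λ·B[:,0] = (+0.98416,+0.14089,-0.10763); r₂ = λ·B[:,1] = (-0.15621,+0.97619,-0.15050)
r₃ = r₁×r₂ = (+0.08386,+0.16493,+0.98273); SVD([r₁ r₂ r₃]) → R = UVᵀ:
  R  [+0.98416 -0.15621 +0.08386]
  R  [+0.14089 +0.97619 +0.16493]
  R  [-0.10763 -0.15050 +0.98273]
t = (+0.12680, +0.02064, +0.70963) m
tr R = 2.943083; θ = arccos((tr R − 1)/2) = 0.239142 rad = 13.702°
axis k = ((R−Rᵀ)₃₂, (R−Rᵀ)₁₃, (R−Rᵀ)₂₁) / (2 sinθ) = (-0.665815, +0.404202, +0.627145)
rvec = θ·k = (-0.159225, +0.096662, +0.149977)

rvec=(-0.1592, 0.0967, 0.1500) tvec=(0.1268, 0.0206, 0.7096)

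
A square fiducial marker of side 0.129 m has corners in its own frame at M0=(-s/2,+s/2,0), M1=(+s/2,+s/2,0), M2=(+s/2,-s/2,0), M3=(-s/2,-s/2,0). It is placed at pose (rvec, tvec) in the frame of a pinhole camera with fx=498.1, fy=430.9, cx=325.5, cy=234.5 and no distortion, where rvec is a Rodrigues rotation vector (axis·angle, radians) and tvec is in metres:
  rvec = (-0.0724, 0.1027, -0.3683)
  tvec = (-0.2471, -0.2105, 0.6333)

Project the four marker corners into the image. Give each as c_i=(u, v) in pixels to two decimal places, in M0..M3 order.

Intrinsics K: fx=498.1, fy=430.9, cx=325.5, cy=234.5
Marker side s = 0.129 m; corners in marker frame (Z=0):
  M0 = (-0.0645, +0.0645, 0)
  M1 = (+0.0645, +0.0645, 0)
  M2 = (+0.0645, -0.0645, 0)
  M3 = (-0.0645, -0.0645, 0)
rvec = (-0.0724, 0.1027, -0.3683), |rvec| = θ = 0.38915 rad = 22.296°
Rodrigues: sinθ=0.37940, 1−cosθ=0.07477; R = I + sinθ·[k]× + (1−cosθ)·[k]×²:
    [+0.92782 +0.35540 +0.11329]
    [-0.36275 +0.93044 +0.05191]
    [-0.08696 -0.08926 +0.99220]
t = (-0.2471, -0.2105, 0.6333) m
M0: Pc = R·M0+t = (-0.28402, -0.12709, +0.63315); u = 498.1·(-0.28402)/0.63315 + 325.5 = 102.0609, v = 430.9·(-0.12709)/0.63315 + 234.5 = 148.0076
M1: Pc = R·M1+t = (-0.16433, -0.17388, +0.62193); u = 498.1·(-0.16433)/0.62193 + 325.5 = 193.8883, v = 430.9·(-0.17388)/0.62193 + 234.5 = 114.0266
M2: Pc = R·M2+t = (-0.21018, -0.29391, +0.63345); u = 498.1·(-0.21018)/0.63345 + 325.5 = 160.2297, v = 430.9·(-0.29391)/0.63345 + 234.5 = 34.5688
M3: Pc = R·M3+t = (-0.32987, -0.24712, +0.64467); u = 498.1·(-0.32987)/0.64467 + 325.5 = 70.6282, v = 430.9·(-0.24712)/0.64467 + 234.5 = 69.3255

c0=(102.06, 148.01) c1=(193.89, 114.03) c2=(160.23, 34.57) c3=(70.63, 69.33)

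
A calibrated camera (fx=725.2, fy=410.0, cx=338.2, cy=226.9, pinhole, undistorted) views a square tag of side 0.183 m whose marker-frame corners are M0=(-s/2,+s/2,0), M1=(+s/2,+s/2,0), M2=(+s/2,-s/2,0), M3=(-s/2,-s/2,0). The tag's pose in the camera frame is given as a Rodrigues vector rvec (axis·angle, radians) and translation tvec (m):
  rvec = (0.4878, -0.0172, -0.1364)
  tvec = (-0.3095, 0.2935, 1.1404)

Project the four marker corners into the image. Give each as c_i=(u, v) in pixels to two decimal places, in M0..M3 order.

c0=(100.34, 360.43) c1=(211.01, 352.21) c2=(185.74, 302.15) c3=(66.51, 311.14)

Intrinsics K: fx=725.2, fy=410.0, cx=338.2, cy=226.9
Marker side s = 0.183 m; corners in marker frame (Z=0):
  M0 = (-0.0915, +0.0915, 0)
  M1 = (+0.0915, +0.0915, 0)
  M2 = (+0.0915, -0.0915, 0)
  M3 = (-0.0915, -0.0915, 0)
rvec = (0.4878, -0.0172, -0.1364), |rvec| = θ = 0.50680 rad = 29.038°
Rodrigues: sinθ=0.48538, 1−cosθ=0.12570; R = I + sinθ·[k]× + (1−cosθ)·[k]×²:
    [+0.99075 +0.12653 -0.04904]
    [-0.13474 +0.87445 -0.46604]
    [-0.01609 +0.46833 +0.88341]
t = (-0.3095, 0.2935, 1.1404) m
M0: Pc = R·M0+t = (-0.38858, +0.38584, +1.18472); u = 725.2·(-0.38858)/1.18472 + 338.2 = 100.3426, v = 410.0·(+0.38584)/1.18472 + 226.9 = 360.4286
M1: Pc = R·M1+t = (-0.20727, +0.36118, +1.18178); u = 725.2·(-0.20727)/1.18178 + 338.2 = 211.0093, v = 410.0·(+0.36118)/1.18178 + 226.9 = 352.2067
M2: Pc = R·M2+t = (-0.23042, +0.20116, +1.09608); u = 725.2·(-0.23042)/1.09608 + 338.2 = 185.7439, v = 410.0·(+0.20116)/1.09608 + 226.9 = 302.1461
M3: Pc = R·M3+t = (-0.41173, +0.22582, +1.09902); u = 725.2·(-0.41173)/1.09902 + 338.2 = 66.5148, v = 410.0·(+0.22582)/1.09902 + 226.9 = 311.1433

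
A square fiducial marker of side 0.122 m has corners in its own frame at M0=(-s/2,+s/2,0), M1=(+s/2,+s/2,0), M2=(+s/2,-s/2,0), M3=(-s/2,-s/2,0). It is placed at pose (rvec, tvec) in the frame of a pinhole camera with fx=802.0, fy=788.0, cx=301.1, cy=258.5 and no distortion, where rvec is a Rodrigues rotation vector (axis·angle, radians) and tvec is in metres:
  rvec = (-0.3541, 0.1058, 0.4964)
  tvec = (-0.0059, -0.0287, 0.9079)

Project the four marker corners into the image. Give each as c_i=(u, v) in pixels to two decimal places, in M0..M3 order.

Intrinsics K: fx=802.0, fy=788.0, cx=301.1, cy=258.5
Marker side s = 0.122 m; corners in marker frame (Z=0):
  M0 = (-0.0610, +0.0610, 0)
  M1 = (+0.0610, +0.0610, 0)
  M2 = (+0.0610, -0.0610, 0)
  M3 = (-0.0610, -0.0610, 0)
rvec = (-0.3541, 0.1058, 0.4964), |rvec| = θ = 0.61886 rad = 35.458°
Rodrigues: sinθ=0.58011, 1−cosθ=0.18546; R = I + sinθ·[k]× + (1−cosθ)·[k]×²:
    [+0.87526 -0.48346 +0.01406]
    [+0.44717 +0.81996 +0.35736]
    [-0.18429 -0.30649 +0.93386]
t = (-0.0059, -0.0287, 0.9079) m
M0: Pc = R·M0+t = (-0.08878, -0.00596, +0.90045); u = 802.0·(-0.08878)/0.90045 + 301.1 = 222.0250, v = 788.0·(-0.00596)/0.90045 + 258.5 = 253.2842
M1: Pc = R·M1+t = (+0.01800, +0.04860, +0.87796); u = 802.0·(+0.01800)/0.87796 + 301.1 = 317.5424, v = 788.0·(+0.04860)/0.87796 + 258.5 = 302.1156
M2: Pc = R·M2+t = (+0.07698, -0.05144, +0.91535); u = 802.0·(+0.07698)/0.91535 + 301.1 = 368.5483, v = 788.0·(-0.05144)/0.91535 + 258.5 = 214.2170
M3: Pc = R·M3+t = (-0.02980, -0.10600, +0.93784); u = 802.0·(-0.02980)/0.93784 + 301.1 = 275.6165, v = 788.0·(-0.10600)/0.93784 + 258.5 = 169.4398

c0=(222.03, 253.28) c1=(317.54, 302.12) c2=(368.55, 214.22) c3=(275.62, 169.44)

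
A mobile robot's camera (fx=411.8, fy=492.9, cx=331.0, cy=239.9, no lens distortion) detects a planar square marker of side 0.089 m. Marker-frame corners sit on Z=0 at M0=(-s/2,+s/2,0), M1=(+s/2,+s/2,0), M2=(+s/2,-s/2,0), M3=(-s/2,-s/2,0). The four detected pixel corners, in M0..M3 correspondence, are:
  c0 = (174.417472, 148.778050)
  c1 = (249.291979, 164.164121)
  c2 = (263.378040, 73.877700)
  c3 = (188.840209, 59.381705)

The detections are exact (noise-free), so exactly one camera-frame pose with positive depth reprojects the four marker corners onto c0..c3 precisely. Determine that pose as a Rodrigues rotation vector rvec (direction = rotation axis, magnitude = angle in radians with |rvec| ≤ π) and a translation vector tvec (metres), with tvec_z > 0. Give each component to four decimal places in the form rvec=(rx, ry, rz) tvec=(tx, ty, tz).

Intrinsics K: fx=411.8, fy=492.9, cx=331.0, cy=239.9
Marker side s = 0.089 m; corners in marker frame (Z=0):
  M0 = (-0.0445, +0.0445, 0)
  M1 = (+0.0445, +0.0445, 0)
  M2 = (+0.0445, -0.0445, 0)
  M3 = (-0.0445, -0.0445, 0)
Detected image corners:
  c0 = (174.417472, 148.778050) px
  c1 = (249.291979, 164.164121) px
  c2 = (263.378040, 73.877700) px
  c3 = (188.840209, 59.381705) px
Planar DLT: solve 8×8 A·h = b for H (H[2,2]=1):
  H  [+817.55001 -175.42578 +218.83825]
  H  [+156.73624 +1001.66028 +111.37798]
  H  [-0.09973 -0.06967 +1.00000]
B = K⁻¹H; ‖b₁‖=2.100109, ‖b₂‖=2.100110; λ = 2/(‖b₁‖+‖b₂‖) = 0.476166, sign → tz>0 ⇒ λ=+0.476166
r₁ = λ·B[:,0] = (+0.98351,+0.17453,-0.04749); r₂ = λ·B[:,1] = (-0.17618,+0.98380,-0.03317)
r₃ = r₁×r₂ = (+0.04093,+0.04099,+0.99832); SVD([r₁ r₂ r₃]) → R = UVᵀ:
  R  [+0.98351 -0.17618 +0.04093]
  R  [+0.17453 +0.98380 +0.04099]
  R  [-0.04749 -0.03317 +0.99832]
t = (-0.12969, -0.12416, +0.47617) m
tr R = 2.965626; θ = arccos((tr R − 1)/2) = 0.185670 rad = 10.638°
axis k = ((R−Rᵀ)₃₂, (R−Rᵀ)₁₃, (R−Rᵀ)₂₁) / (2 sinθ) = (-0.200874, +0.239479, +0.949894)
rvec = θ·k = (-0.037296, +0.044464, +0.176366)

rvec=(-0.0373, 0.0445, 0.1764) tvec=(-0.1297, -0.1242, 0.4762)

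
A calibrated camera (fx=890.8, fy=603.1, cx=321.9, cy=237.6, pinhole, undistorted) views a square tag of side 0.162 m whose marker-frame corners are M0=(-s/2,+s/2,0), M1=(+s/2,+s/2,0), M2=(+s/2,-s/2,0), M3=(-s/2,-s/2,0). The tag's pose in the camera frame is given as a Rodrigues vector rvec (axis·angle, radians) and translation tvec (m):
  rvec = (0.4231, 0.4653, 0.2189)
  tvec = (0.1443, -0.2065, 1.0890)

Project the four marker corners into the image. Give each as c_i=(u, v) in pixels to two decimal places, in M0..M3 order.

Intrinsics K: fx=890.8, fy=603.1, cx=321.9, cy=237.6
Marker side s = 0.162 m; corners in marker frame (Z=0):
  M0 = (-0.0810, +0.0810, 0)
  M1 = (+0.0810, +0.0810, 0)
  M2 = (+0.0810, -0.0810, 0)
  M3 = (-0.0810, -0.0810, 0)
rvec = (0.4231, 0.4653, 0.2189), |rvec| = θ = 0.66591 rad = 38.154°
Rodrigues: sinθ=0.61777, 1−cosθ=0.21364; R = I + sinθ·[k]× + (1−cosθ)·[k]×²:
    [+0.87260 -0.10823 +0.47629]
    [+0.29793 +0.89067 -0.34344]
    [-0.38704 +0.44159 +0.80944]
t = (0.1443, -0.2065, 1.0890) m
M0: Pc = R·M0+t = (+0.06485, -0.15849, +1.15612); u = 890.8·(+0.06485)/1.15612 + 321.9 = 371.8696, v = 603.1·(-0.15849)/1.15612 + 237.6 = 154.9232
M1: Pc = R·M1+t = (+0.20621, -0.11022, +1.09342); u = 890.8·(+0.20621)/1.09342 + 321.9 = 489.9015, v = 603.1·(-0.11022)/1.09342 + 237.6 = 176.8034
M2: Pc = R·M2+t = (+0.22375, -0.25451, +1.02188); u = 890.8·(+0.22375)/1.02188 + 321.9 = 516.9463, v = 603.1·(-0.25451)/1.02188 + 237.6 = 87.3906
M3: Pc = R·M3+t = (+0.08239, -0.30278, +1.08458); u = 890.8·(+0.08239)/1.08458 + 321.9 = 389.5657, v = 603.1·(-0.30278)/1.08458 + 237.6 = 69.2363

c0=(371.87, 154.92) c1=(489.90, 176.80) c2=(516.95, 87.39) c3=(389.57, 69.24)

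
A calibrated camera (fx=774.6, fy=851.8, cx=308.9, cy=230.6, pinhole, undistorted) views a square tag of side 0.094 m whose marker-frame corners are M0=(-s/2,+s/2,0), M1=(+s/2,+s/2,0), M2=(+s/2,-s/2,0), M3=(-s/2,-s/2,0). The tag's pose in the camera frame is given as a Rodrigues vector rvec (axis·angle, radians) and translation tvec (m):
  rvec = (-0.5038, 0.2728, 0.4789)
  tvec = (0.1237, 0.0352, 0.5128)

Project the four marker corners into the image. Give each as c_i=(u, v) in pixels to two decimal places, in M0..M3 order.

Intrinsics K: fx=774.6, fy=851.8, cx=308.9, cy=230.6
Marker side s = 0.094 m; corners in marker frame (Z=0):
  M0 = (-0.0470, +0.0470, 0)
  M1 = (+0.0470, +0.0470, 0)
  M2 = (+0.0470, -0.0470, 0)
  M3 = (-0.0470, -0.0470, 0)
rvec = (-0.5038, 0.2728, 0.4789), |rvec| = θ = 0.74671 rad = 42.783°
Rodrigues: sinθ=0.67923, 1−cosθ=0.26607; R = I + sinθ·[k]× + (1−cosθ)·[k]×²:
    [+0.85504 -0.50120 +0.13301]
    [+0.37004 +0.76944 +0.52061]
    [-0.36328 -0.39593 +0.84337]
t = (0.1237, 0.0352, 0.5128) m
M0: Pc = R·M0+t = (+0.05996, +0.05397, +0.51127); u = 774.6·(+0.05996)/0.51127 + 308.9 = 399.7376, v = 851.8·(+0.05397)/0.51127 + 230.6 = 320.5205
M1: Pc = R·M1+t = (+0.14033, +0.08876, +0.47712); u = 774.6·(+0.14033)/0.47712 + 308.9 = 536.7266, v = 851.8·(+0.08876)/0.47712 + 230.6 = 389.0553
M2: Pc = R·M2+t = (+0.18744, +0.01643, +0.51433); u = 774.6·(+0.18744)/0.51433 + 308.9 = 591.1947, v = 851.8·(+0.01643)/0.51433 + 230.6 = 257.8069
M3: Pc = R·M3+t = (+0.10707, -0.01836, +0.54848); u = 774.6·(+0.10707)/0.54848 + 308.9 = 460.1099, v = 851.8·(-0.01836)/0.54848 + 230.6 = 202.0940

c0=(399.74, 320.52) c1=(536.73, 389.06) c2=(591.19, 257.81) c3=(460.11, 202.09)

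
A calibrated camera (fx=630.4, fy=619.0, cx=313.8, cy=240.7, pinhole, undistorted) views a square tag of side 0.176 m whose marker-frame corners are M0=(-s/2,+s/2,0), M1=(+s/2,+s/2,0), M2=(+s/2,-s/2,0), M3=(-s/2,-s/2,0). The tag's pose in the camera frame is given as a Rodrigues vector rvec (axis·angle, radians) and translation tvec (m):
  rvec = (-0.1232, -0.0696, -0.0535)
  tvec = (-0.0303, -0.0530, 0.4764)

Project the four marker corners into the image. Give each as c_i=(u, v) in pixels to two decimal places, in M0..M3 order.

Intrinsics K: fx=630.4, fy=619.0, cx=313.8, cy=240.7
Marker side s = 0.176 m; corners in marker frame (Z=0):
  M0 = (-0.0880, +0.0880, 0)
  M1 = (+0.0880, +0.0880, 0)
  M2 = (+0.0880, -0.0880, 0)
  M3 = (-0.0880, -0.0880, 0)
rvec = (-0.1232, -0.0696, -0.0535), |rvec| = θ = 0.15128 rad = 8.668°
Rodrigues: sinθ=0.15070, 1−cosθ=0.01142; R = I + sinθ·[k]× + (1−cosθ)·[k]×²:
    [+0.99615 +0.05758 -0.06605]
    [-0.04902 +0.99100 +0.12459]
    [+0.07262 -0.12087 +0.99001]
t = (-0.0303, -0.0530, 0.4764) m
M0: Pc = R·M0+t = (-0.11289, +0.03852, +0.45937); u = 630.4·(-0.11289)/0.45937 + 313.8 = 158.8735, v = 619.0·(+0.03852)/0.45937 + 240.7 = 292.6070
M1: Pc = R·M1+t = (+0.06243, +0.02989, +0.47215); u = 630.4·(+0.06243)/0.47215 + 313.8 = 397.1515, v = 619.0·(+0.02989)/0.47215 + 240.7 = 279.8917
M2: Pc = R·M2+t = (+0.05229, -0.14452, +0.49343); u = 630.4·(+0.05229)/0.49343 + 313.8 = 380.6117, v = 619.0·(-0.14452)/0.49343 + 240.7 = 59.3996
M3: Pc = R·M3+t = (-0.12303, -0.13589, +0.48065); u = 630.4·(-0.12303)/0.48065 + 313.8 = 152.4401, v = 619.0·(-0.13589)/0.48065 + 240.7 = 65.6885

c0=(158.87, 292.61) c1=(397.15, 279.89) c2=(380.61, 59.40) c3=(152.44, 65.69)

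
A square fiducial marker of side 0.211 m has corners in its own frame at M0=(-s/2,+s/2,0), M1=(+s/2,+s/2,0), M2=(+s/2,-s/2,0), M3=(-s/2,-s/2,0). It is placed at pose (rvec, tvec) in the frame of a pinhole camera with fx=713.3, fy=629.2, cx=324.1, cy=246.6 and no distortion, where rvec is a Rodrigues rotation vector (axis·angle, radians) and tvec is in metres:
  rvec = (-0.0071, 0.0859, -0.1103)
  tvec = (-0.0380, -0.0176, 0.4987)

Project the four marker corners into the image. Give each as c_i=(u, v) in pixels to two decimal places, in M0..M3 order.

c0=(139.73, 369.46) c1=(438.06, 344.02) c2=(403.87, 74.76) c3=(108.21, 109.59)

Intrinsics K: fx=713.3, fy=629.2, cx=324.1, cy=246.6
Marker side s = 0.211 m; corners in marker frame (Z=0):
  M0 = (-0.1055, +0.1055, 0)
  M1 = (+0.1055, +0.1055, 0)
  M2 = (+0.1055, -0.1055, 0)
  M3 = (-0.1055, -0.1055, 0)
rvec = (-0.0071, 0.0859, -0.1103), |rvec| = θ = 0.13998 rad = 8.020°
Rodrigues: sinθ=0.13953, 1−cosθ=0.00978; R = I + sinθ·[k]× + (1−cosθ)·[k]×²:
    [+0.99024 +0.10964 +0.08601]
    [-0.11024 +0.99390 +0.00235]
    [-0.08523 -0.01181 +0.99629]
t = (-0.0380, -0.0176, 0.4987) m
M0: Pc = R·M0+t = (-0.13090, +0.09889, +0.50645); u = 713.3·(-0.13090)/0.50645 + 324.1 = 139.7291, v = 629.2·(+0.09889)/0.50645 + 246.6 = 369.4561
M1: Pc = R·M1+t = (+0.07804, +0.07563, +0.48846); u = 713.3·(+0.07804)/0.48846 + 324.1 = 438.0575, v = 629.2·(+0.07563)/0.48846 + 246.6 = 344.0153
M2: Pc = R·M2+t = (+0.05490, -0.13409, +0.49095); u = 713.3·(+0.05490)/0.49095 + 324.1 = 403.8694, v = 629.2·(-0.13409)/0.49095 + 246.6 = 74.7553
M3: Pc = R·M3+t = (-0.15404, -0.11083, +0.50894); u = 713.3·(-0.15404)/0.50894 + 324.1 = 108.2094, v = 629.2·(-0.11083)/0.50894 + 246.6 = 109.5858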